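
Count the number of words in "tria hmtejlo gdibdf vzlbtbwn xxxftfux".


Input string: 'tria hmtejlo gdibdf vzlbtbwn xxxftfux'
Operation: split by spaces
Words found: 'tria', 'hmtejlo', 'gdibdf', 'vzlbtbwn', 'xxxftfux'
Word count: 5


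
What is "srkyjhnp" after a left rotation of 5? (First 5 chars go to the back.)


Input: 'srkyjhnp', shift = 5
Operation: split at index 5 and swap parts
Front part s[0:5] = 'srkyj'
Back part s[5:] = 'hnp'
Rotated = back + front = 'hnp' + 'srkyj'
Result: hnpsrkyj


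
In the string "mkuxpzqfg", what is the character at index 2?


Input string: 'mkuxpzqfg'
Operation: get character at index 2
Index mapping: s[0]='m', s[1]='k', s[2]='u'
Result: 'u'


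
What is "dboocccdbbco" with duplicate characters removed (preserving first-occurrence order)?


Input: 'dboocccdbbco'
Operation: keep first occurrence of each character
Scan: s[0]='d' new -> keep; s[1]='b' new -> keep; s[2]='o' new -> keep; s[3]='o' seen -> skip; s[4]='c' new -> keep; s[5]='c' seen -> skip; s[6]='c' seen -> skip; s[7]='d' seen -> skip; s[8]='b' seen -> skip; s[9]='b' seen -> skip; s[10]='c' seen -> skip; s[11]='o' seen -> skip
Result: dboc


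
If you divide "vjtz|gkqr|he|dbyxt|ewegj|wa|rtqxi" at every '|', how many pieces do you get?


Input string: 'vjtz|gkqr|he|dbyxt|ewegj|wa|rtqxi'
Delimiter: '|'
Split result: 'vjtz', 'gkqr', 'he', 'dbyxt', 'ewegj', 'wa', 'rtqxi'
Number of parts: 7


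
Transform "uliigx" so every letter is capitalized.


Input string: 'uliigx'
Operation: convert each letter to uppercase
Mapping: 'u'->'U', 'l'->'L', 'i'->'I', 'i'->'I', 'g'->'G', 'x'->'X'
Result: ULIIGX


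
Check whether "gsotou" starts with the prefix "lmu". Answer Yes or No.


Input string: 'gsotou'
Prefix to check: 'lmu'
First 3 characters of input: 'gso'
Match: False
Result: No


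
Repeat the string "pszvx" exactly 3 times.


Input string: 'pszvx'
Operation: repeat 3 times
Concatenation: 'pszvx' + 'pszvx' + 'pszvx'
Result: pszvxpszvxpszvx


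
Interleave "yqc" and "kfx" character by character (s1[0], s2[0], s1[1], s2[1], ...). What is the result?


String 1: 'yqc'
String 2: 'kfx'
Operation: alternate characters
Pairs: 'y'+'k', 'q'+'f', 'c'+'x'
Result: ykqfcx


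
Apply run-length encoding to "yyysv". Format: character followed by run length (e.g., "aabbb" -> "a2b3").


Input: 'yyysv'
Operation: identify consecutive runs
Runs: 'yyy' -> y3, 's' -> s1, 'v' -> v1
Encoded: y3s1v1


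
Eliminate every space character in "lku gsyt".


Input string: 'lku gsyt'
Operation: remove all spaces
Words: 'lku', 'gsyt'
Join without spaces: lkugsyt


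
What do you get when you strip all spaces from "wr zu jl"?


Input string: 'wr zu jl'
Operation: remove all spaces
Words: 'wr', 'zu', 'jl'
Join without spaces: wrzujl


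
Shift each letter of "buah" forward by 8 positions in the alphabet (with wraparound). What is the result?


Input: 'buah', shift = 8
Operation: for each letter, (position + 8) mod 26
Mapping: 'b'(1+8=9)->'j', 'u'(20+8=28, 28 mod 26=2)->'c', 'a'(0+8=8)->'i', 'h'(7+8=15)->'p'
Result: jcip


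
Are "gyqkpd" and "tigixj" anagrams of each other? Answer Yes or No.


String 1: 'gyqkpd' -> sorted: 'dgkpqy'
String 2: 'tigixj' -> sorted: 'giijtx'
Compare sorted forms: 'dgkpqy' != 'giijtx'
Anagram: No


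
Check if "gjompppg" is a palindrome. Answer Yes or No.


Input string: 'gjompppg'
Reversed: 'gpppmojg'
Compare pairs: s[0]='g' vs s[7]='g' (match), s[1]='j' vs s[6]='p' (mismatch), s[2]='o' vs s[5]='p' (mismatch), s[3]='m' vs s[4]='p' (mismatch)
Palindrome: No


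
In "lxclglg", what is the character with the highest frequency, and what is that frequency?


Input: 'lxclglg'
Operation: tally each character
Counts: 'c':1, 'g':2, 'l':3, 'x':1
Maximum: 'l' appears 3 times


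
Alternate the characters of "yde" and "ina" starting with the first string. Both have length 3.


String 1: 'yde'
String 2: 'ina'
Operation: alternate characters
Pairs: 'y'+'i', 'd'+'n', 'e'+'a'
Result: yidnea


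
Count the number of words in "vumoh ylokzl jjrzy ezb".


Input string: 'vumoh ylokzl jjrzy ezb'
Operation: split by spaces
Words found: 'vumoh', 'ylokzl', 'jjrzy', 'ezb'
Word count: 4


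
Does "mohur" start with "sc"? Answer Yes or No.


Input string: 'mohur'
Prefix to check: 'sc'
First 2 characters of input: 'mo'
Match: False
Result: No


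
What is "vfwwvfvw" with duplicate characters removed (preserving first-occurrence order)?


Input: 'vfwwvfvw'
Operation: keep first occurrence of each character
Scan: s[0]='v' new -> keep; s[1]='f' new -> keep; s[2]='w' new -> keep; s[3]='w' seen -> skip; s[4]='v' seen -> skip; s[5]='f' seen -> skip; s[6]='v' seen -> skip; s[7]='w' seen -> skip
Result: vfw


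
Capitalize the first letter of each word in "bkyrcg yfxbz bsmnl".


Input string: 'bkyrcg yfxbz bsmnl'
Operation: capitalize first letter of each word
Word transformations: 'bkyrcg'->'Bkyrcg', 'yfxbz'->'Yfxbz', 'bsmnl'->'Bsmnl'
Result: Bkyrcg Yfxbz Bsmnl


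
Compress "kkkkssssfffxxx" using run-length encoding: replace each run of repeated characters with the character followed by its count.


Input: 'kkkkssssfffxxx'
Operation: identify consecutive runs
Runs: 'kkkk' -> k4, 'ssss' -> s4, 'fff' -> f3, 'xxx' -> x3
Encoded: k4s4f3x3


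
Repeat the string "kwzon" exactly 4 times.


Input string: 'kwzon'
Operation: repeat 4 times
Concatenation: 'kwzon' + 'kwzon' + 'kwzon' + 'kwzon'
Result: kwzonkwzonkwzonkwzon


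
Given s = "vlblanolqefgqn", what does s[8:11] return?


Input string: 'vlblanolqefgqn'
Operation: slice [8:11]
Extract characters: s[8]='q', s[9]='e', s[10]='f'
Result: qef


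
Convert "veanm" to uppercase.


Input string: 'veanm'
Operation: convert each letter to uppercase
Mapping: 'v'->'V', 'e'->'E', 'a'->'A', 'n'->'N', 'm'->'M'
Result: VEANM


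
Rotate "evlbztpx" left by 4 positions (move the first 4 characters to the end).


Input: 'evlbztpx', shift = 4
Operation: split at index 4 and swap parts
Front part s[0:4] = 'evlb'
Back part s[4:] = 'ztpx'
Rotated = back + front = 'ztpx' + 'evlb'
Result: ztpxevlb


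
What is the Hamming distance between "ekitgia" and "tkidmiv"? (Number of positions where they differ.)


String 1: 'ekitgia'
String 2: 'tkidmiv'
Compare each position: pos 0: 'e'!='t', pos 1: 'k'=='k', pos 2: 'i'=='i', pos 3: 't'!='d', pos 4: 'g'!='m', pos 5: 'i'=='i', pos 6: 'a'!='v'
Differing positions: 4
Hamming distance: 4


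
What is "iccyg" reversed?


Input string: 'iccyg'
Operation: reverse character order
Original order: 'i' -> 'c' -> 'c' -> 'y' -> 'g'
Reversed order: 'g' -> 'y' -> 'c' -> 'c' -> 'i'
Result: gycci


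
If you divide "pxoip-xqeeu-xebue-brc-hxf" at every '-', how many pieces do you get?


Input string: 'pxoip-xqeeu-xebue-brc-hxf'
Delimiter: '-'
Split result: 'pxoip', 'xqeeu', 'xebue', 'brc', 'hxf'
Number of parts: 5


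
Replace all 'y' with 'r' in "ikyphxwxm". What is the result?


Input string: 'ikyphxwxm'
Operation: replace 'y' with 'r'
Positions of 'y': 2
After replacement: ikrphxwxm


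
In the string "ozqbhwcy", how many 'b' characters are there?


Input string: 'ozqbhwcy'
Target character: 'b'
Scan each position: s[3]='b'
Matches found at indices: 3
Total: 1


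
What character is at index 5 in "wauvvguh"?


Input string: 'wauvvguh'
Operation: get character at index 5
Index mapping: s[0]='w', s[1]='a', s[2]='u', s[3]='v', s[4]='v', s[5]='g'
Result: 'g'


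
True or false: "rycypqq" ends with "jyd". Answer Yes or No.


Input string: 'rycypqq'
Suffix to check: 'jyd'
Last 3 characters of input: 'pqq'
Match: False
Result: No


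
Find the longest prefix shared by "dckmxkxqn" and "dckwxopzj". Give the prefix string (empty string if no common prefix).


String 1: 'dckmxkxqn'
String 2: 'dckwxopzj'
Compare position by position:
pos 0: 'd' vs 'd' match
pos 1: 'c' vs 'c' match
pos 2: 'k' vs 'k' match
pos 3: 'm' vs 'w' differ -> stop
Longest common prefix: "dck" (length 3)


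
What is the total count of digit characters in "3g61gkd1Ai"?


Input string: '3g61gkd1Ai'
Operation: count digit characters (0-9)
Scan: '3'(digit), 'g', '6'(digit), '1'(digit), 'g', 'k', 'd', '1'(digit), 'A', 'i'
Digits found: 4
Result: 4


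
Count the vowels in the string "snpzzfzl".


Input string: 'snpzzfzl'
Operation: count vowels (a, e, i, o, u)
Scan: s[0]='s', s[1]='n', s[2]='p', s[3]='z', s[4]='z', s[5]='f', s[6]='z', s[7]='l'
Vowels found: 0
Result: 0


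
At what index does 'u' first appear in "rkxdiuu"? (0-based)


Input string: 'rkxdiuu'
Target: 'u'
Scanning left to right: s[0]='r', s[1]='k', s[2]='x', s[3]='d', s[4]='i', s[5]='u'
First match at index: 5


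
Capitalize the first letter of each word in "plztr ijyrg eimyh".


Input string: 'plztr ijyrg eimyh'
Operation: capitalize first letter of each word
Word transformations: 'plztr'->'Plztr', 'ijyrg'->'Ijyrg', 'eimyh'->'Eimyh'
Result: Plztr Ijyrg Eimyh


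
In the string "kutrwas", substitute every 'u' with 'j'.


Input string: 'kutrwas'
Operation: replace 'u' with 'j'
Positions of 'u': 1
After replacement: kjtrwas


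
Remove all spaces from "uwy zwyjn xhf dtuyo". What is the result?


Input string: 'uwy zwyjn xhf dtuyo'
Operation: remove all spaces
Words: 'uwy', 'zwyjn', 'xhf', 'dtuyo'
Join without spaces: uwyzwyjnxhfdtuyo


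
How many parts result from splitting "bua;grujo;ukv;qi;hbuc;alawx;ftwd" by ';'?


Input string: 'bua;grujo;ukv;qi;hbuc;alawx;ftwd'
Delimiter: ';'
Split result: 'bua', 'grujo', 'ukv', 'qi', 'hbuc', 'alawx', 'ftwd'
Number of parts: 7


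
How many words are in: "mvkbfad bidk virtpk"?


Input string: 'mvkbfad bidk virtpk'
Operation: split by spaces
Words found: 'mvkbfad', 'bidk', 'virtpk'
Word count: 3


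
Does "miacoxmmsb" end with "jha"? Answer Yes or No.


Input string: 'miacoxmmsb'
Suffix to check: 'jha'
Last 3 characters of input: 'msb'
Match: False
Result: No


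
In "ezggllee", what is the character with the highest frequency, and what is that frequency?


Input: 'ezggllee'
Operation: tally each character
Counts: 'e':3, 'g':2, 'l':2, 'z':1
Maximum: 'e' appears 3 times


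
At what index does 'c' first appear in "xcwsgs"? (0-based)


Input string: 'xcwsgs'
Target: 'c'
Scanning left to right: s[0]='x', s[1]='c'
First match at index: 1


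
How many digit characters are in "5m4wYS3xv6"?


Input string: '5m4wYS3xv6'
Operation: count digit characters (0-9)
Scan: '5'(digit), 'm', '4'(digit), 'w', 'Y', 'S', '3'(digit), 'x', 'v', '6'(digit)
Digits found: 4
Result: 4


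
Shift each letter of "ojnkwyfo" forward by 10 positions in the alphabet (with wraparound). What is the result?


Input: 'ojnkwyfo', shift = 10
Operation: for each letter, (position + 10) mod 26
Mapping: 'o'(14+10=24)->'y', 'j'(9+10=19)->'t', 'n'(13+10=23)->'x', 'k'(10+10=20)->'u', 'w'(22+10=32, 32 mod 26=6)->'g', 'y'(24+10=34, 34 mod 26=8)->'i', 'f'(5+10=15)->'p', 'o'(14+10=24)->'y'
Result: ytxugipy


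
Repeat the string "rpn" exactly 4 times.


Input string: 'rpn'
Operation: repeat 4 times
Concatenation: 'rpn' + 'rpn' + 'rpn' + 'rpn'
Result: rpnrpnrpnrpn


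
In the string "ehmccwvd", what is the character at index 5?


Input string: 'ehmccwvd'
Operation: get character at index 5
Index mapping: s[0]='e', s[1]='h', s[2]='m', s[3]='c', s[4]='c', s[5]='w'
Result: 'w'


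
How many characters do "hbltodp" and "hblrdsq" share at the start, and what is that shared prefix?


String 1: 'hbltodp'
String 2: 'hblrdsq'
Compare position by position:
pos 0: 'h' vs 'h' match
pos 1: 'b' vs 'b' match
pos 2: 'l' vs 'l' match
pos 3: 't' vs 'r' differ -> stop
Longest common prefix: "hbl" (length 3)


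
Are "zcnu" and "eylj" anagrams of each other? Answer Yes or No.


String 1: 'zcnu' -> sorted: 'cnuz'
String 2: 'eylj' -> sorted: 'ejly'
Compare sorted forms: 'cnuz' != 'ejly'
Anagram: No


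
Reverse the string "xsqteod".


Input string: 'xsqteod'
Operation: reverse character order
Original order: 'x' -> 's' -> 'q' -> 't' -> 'e' -> 'o' -> 'd'
Reversed order: 'd' -> 'o' -> 'e' -> 't' -> 'q' -> 's' -> 'x'
Result: doetqsx


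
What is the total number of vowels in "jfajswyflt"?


Input string: 'jfajswyflt'
Operation: count vowels (a, e, i, o, u)
Scan: s[0]='j', s[1]='f', s[2]='a' (vowel), s[3]='j', s[4]='s', s[5]='w', s[6]='y', s[7]='f', s[8]='l', s[9]='t'
Vowels found: 1
Result: 1


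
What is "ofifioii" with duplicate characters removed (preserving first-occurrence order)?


Input: 'ofifioii'
Operation: keep first occurrence of each character
Scan: s[0]='o' new -> keep; s[1]='f' new -> keep; s[2]='i' new -> keep; s[3]='f' seen -> skip; s[4]='i' seen -> skip; s[5]='o' seen -> skip; s[6]='i' seen -> skip; s[7]='i' seen -> skip
Result: ofi


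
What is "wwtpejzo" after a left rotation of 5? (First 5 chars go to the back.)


Input: 'wwtpejzo', shift = 5
Operation: split at index 5 and swap parts
Front part s[0:5] = 'wwtpe'
Back part s[5:] = 'jzo'
Rotated = back + front = 'jzo' + 'wwtpe'
Result: jzowwtpe


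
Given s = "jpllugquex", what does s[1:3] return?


Input string: 'jpllugquex'
Operation: slice [1:3]
Extract characters: s[1]='p', s[2]='l'
Result: pl


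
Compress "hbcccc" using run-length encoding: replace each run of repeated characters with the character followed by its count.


Input: 'hbcccc'
Operation: identify consecutive runs
Runs: 'h' -> h1, 'b' -> b1, 'cccc' -> c4
Encoded: h1b1c4


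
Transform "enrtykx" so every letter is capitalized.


Input string: 'enrtykx'
Operation: convert each letter to uppercase
Mapping: 'e'->'E', 'n'->'N', 'r'->'R', 't'->'T', 'y'->'Y', 'k'->'K', 'x'->'X'
Result: ENRTYKX


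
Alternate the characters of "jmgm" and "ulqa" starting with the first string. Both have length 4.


String 1: 'jmgm'
String 2: 'ulqa'
Operation: alternate characters
Pairs: 'j'+'u', 'm'+'l', 'g'+'q', 'm'+'a'
Result: jumlgqma


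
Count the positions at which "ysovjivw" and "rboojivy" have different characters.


String 1: 'ysovjivw'
String 2: 'rboojivy'
Compare each position: pos 0: 'y'!='r', pos 1: 's'!='b', pos 2: 'o'=='o', pos 3: 'v'!='o', pos 4: 'j'=='j', pos 5: 'i'=='i', pos 6: 'v'=='v', pos 7: 'w'!='y'
Differing positions: 4
Hamming distance: 4


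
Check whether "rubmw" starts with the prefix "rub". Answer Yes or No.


Input string: 'rubmw'
Prefix to check: 'rub'
First 3 characters of input: 'rub'
Match: True
Result: Yes


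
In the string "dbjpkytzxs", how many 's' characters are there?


Input string: 'dbjpkytzxs'
Target character: 's'
Scan each position: s[9]='s'
Matches found at indices: 9
Total: 1


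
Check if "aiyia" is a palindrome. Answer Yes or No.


Input string: 'aiyia'
Reversed: 'aiyia'
Compare pairs: s[0]='a' vs s[4]='a' (match), s[1]='i' vs s[3]='i' (match)
Palindrome: Yes


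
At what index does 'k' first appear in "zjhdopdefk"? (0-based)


Input string: 'zjhdopdefk'
Target: 'k'
Scanning left to right: s[0]='z', s[1]='j', s[2]='h', s[3]='d', s[4]='o', s[5]='p', s[6]='d', s[7]='e', s[8]='f', s[9]='k'
First match at index: 9


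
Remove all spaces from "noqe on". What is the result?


Input string: 'noqe on'
Operation: remove all spaces
Words: 'noqe', 'on'
Join without spaces: noqeon


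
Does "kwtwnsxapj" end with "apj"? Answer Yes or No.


Input string: 'kwtwnsxapj'
Suffix to check: 'apj'
Last 3 characters of input: 'apj'
Match: True
Result: Yes


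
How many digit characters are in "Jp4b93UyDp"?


Input string: 'Jp4b93UyDp'
Operation: count digit characters (0-9)
Scan: 'J', 'p', '4'(digit), 'b', '9'(digit), '3'(digit), 'U', 'y', 'D', 'p'
Digits found: 3
Result: 3


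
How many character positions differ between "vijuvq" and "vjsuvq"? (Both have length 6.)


String 1: 'vijuvq'
String 2: 'vjsuvq'
Compare each position: pos 0: 'v'=='v', pos 1: 'i'!='j', pos 2: 'j'!='s', pos 3: 'u'=='u', pos 4: 'v'=='v', pos 5: 'q'=='q'
Differing positions: 2
Hamming distance: 2


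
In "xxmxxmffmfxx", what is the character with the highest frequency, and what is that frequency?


Input: 'xxmxxmffmfxx'
Operation: tally each character
Counts: 'f':3, 'm':3, 'x':6
Maximum: 'x' appears 6 times


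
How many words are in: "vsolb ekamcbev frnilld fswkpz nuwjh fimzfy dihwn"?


Input string: 'vsolb ekamcbev frnilld fswkpz nuwjh fimzfy dihwn'
Operation: split by spaces
Words found: 'vsolb', 'ekamcbev', 'frnilld', 'fswkpz', 'nuwjh', 'fimzfy', 'dihwn'
Word count: 7


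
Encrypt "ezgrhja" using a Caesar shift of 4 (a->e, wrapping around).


Input: 'ezgrhja', shift = 4
Operation: for each letter, (position + 4) mod 26
Mapping: 'e'(4+4=8)->'i', 'z'(25+4=29, 29 mod 26=3)->'d', 'g'(6+4=10)->'k', 'r'(17+4=21)->'v', 'h'(7+4=11)->'l', 'j'(9+4=13)->'n', 'a'(0+4=4)->'e'
Result: idkvlne


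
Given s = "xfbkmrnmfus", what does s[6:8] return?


Input string: 'xfbkmrnmfus'
Operation: slice [6:8]
Extract characters: s[6]='n', s[7]='m'
Result: nm


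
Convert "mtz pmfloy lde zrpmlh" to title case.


Input string: 'mtz pmfloy lde zrpmlh'
Operation: capitalize first letter of each word
Word transformations: 'mtz'->'Mtz', 'pmfloy'->'Pmfloy', 'lde'->'Lde', 'zrpmlh'->'Zrpmlh'
Result: Mtz Pmfloy Lde Zrpmlh


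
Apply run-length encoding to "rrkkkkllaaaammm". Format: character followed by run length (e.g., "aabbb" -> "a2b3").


Input: 'rrkkkkllaaaammm'
Operation: identify consecutive runs
Runs: 'rr' -> r2, 'kkkk' -> k4, 'll' -> l2, 'aaaa' -> a4, 'mmm' -> m3
Encoded: r2k4l2a4m3


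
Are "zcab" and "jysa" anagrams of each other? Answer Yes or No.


String 1: 'zcab' -> sorted: 'abcz'
String 2: 'jysa' -> sorted: 'ajsy'
Compare sorted forms: 'abcz' != 'ajsy'
Anagram: No


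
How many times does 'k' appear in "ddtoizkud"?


Input string: 'ddtoizkud'
Target character: 'k'
Scan each position: s[6]='k'
Matches found at indices: 6
Total: 1


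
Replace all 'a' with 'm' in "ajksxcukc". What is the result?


Input string: 'ajksxcukc'
Operation: replace 'a' with 'm'
Positions of 'a': 0
After replacement: mjksxcukc


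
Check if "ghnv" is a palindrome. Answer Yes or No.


Input string: 'ghnv'
Reversed: 'vnhg'
Compare pairs: s[0]='g' vs s[3]='v' (mismatch), s[1]='h' vs s[2]='n' (mismatch)
Palindrome: No


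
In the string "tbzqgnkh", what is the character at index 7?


Input string: 'tbzqgnkh'
Operation: get character at index 7
Index mapping: s[0]='t', s[1]='b', s[2]='z', s[3]='q', s[4]='g', s[5]='n', s[6]='k', s[7]='h'
Result: 'h'


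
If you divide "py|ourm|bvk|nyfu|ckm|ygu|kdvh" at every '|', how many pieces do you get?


Input string: 'py|ourm|bvk|nyfu|ckm|ygu|kdvh'
Delimiter: '|'
Split result: 'py', 'ourm', 'bvk', 'nyfu', 'ckm', 'ygu', 'kdvh'
Number of parts: 7


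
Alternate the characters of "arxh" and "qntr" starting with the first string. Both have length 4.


String 1: 'arxh'
String 2: 'qntr'
Operation: alternate characters
Pairs: 'a'+'q', 'r'+'n', 'x'+'t', 'h'+'r'
Result: aqrnxthr


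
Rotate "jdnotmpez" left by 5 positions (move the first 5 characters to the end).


Input: 'jdnotmpez', shift = 5
Operation: split at index 5 and swap parts
Front part s[0:5] = 'jdnot'
Back part s[5:] = 'mpez'
Rotated = back + front = 'mpez' + 'jdnot'
Result: mpezjdnot


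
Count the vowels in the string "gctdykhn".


Input string: 'gctdykhn'
Operation: count vowels (a, e, i, o, u)
Scan: s[0]='g', s[1]='c', s[2]='t', s[3]='d', s[4]='y', s[5]='k', s[6]='h', s[7]='n'
Vowels found: 0
Result: 0


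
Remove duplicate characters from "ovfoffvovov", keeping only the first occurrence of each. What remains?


Input: 'ovfoffvovov'
Operation: keep first occurrence of each character
Scan: s[0]='o' new -> keep; s[1]='v' new -> keep; s[2]='f' new -> keep; s[3]='o' seen -> skip; s[4]='f' seen -> skip; s[5]='f' seen -> skip; s[6]='v' seen -> skip; s[7]='o' seen -> skip; s[8]='v' seen -> skip; s[9]='o' seen -> skip; s[10]='v' seen -> skip
Result: ovf


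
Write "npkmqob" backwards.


Input string: 'npkmqob'
Operation: reverse character order
Original order: 'n' -> 'p' -> 'k' -> 'm' -> 'q' -> 'o' -> 'b'
Reversed order: 'b' -> 'o' -> 'q' -> 'm' -> 'k' -> 'p' -> 'n'
Result: boqmkpn


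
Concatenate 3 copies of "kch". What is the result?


Input string: 'kch'
Operation: repeat 3 times
Concatenation: 'kch' + 'kch' + 'kch'
Result: kchkchkch


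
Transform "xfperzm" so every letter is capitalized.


Input string: 'xfperzm'
Operation: convert each letter to uppercase
Mapping: 'x'->'X', 'f'->'F', 'p'->'P', 'e'->'E', 'r'->'R', 'z'->'Z', 'm'->'M'
Result: XFPERZM


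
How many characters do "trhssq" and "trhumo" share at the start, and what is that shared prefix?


String 1: 'trhssq'
String 2: 'trhumo'
Compare position by position:
pos 0: 't' vs 't' match
pos 1: 'r' vs 'r' match
pos 2: 'h' vs 'h' match
pos 3: 's' vs 'u' differ -> stop
Longest common prefix: "trh" (length 3)


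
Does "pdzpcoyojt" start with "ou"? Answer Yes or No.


Input string: 'pdzpcoyojt'
Prefix to check: 'ou'
First 2 characters of input: 'pd'
Match: False
Result: No


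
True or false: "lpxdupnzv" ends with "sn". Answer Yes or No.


Input string: 'lpxdupnzv'
Suffix to check: 'sn'
Last 2 characters of input: 'zv'
Match: False
Result: No


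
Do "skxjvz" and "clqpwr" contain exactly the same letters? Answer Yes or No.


String 1: 'skxjvz' -> sorted: 'jksvxz'
String 2: 'clqpwr' -> sorted: 'clpqrw'
Compare sorted forms: 'jksvxz' != 'clpqrw'
Anagram: No


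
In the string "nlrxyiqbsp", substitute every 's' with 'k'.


Input string: 'nlrxyiqbsp'
Operation: replace 's' with 'k'
Positions of 's': 8
After replacement: nlrxyiqbkp


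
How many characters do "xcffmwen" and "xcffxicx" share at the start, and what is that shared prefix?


String 1: 'xcffmwen'
String 2: 'xcffxicx'
Compare position by position:
pos 0: 'x' vs 'x' match
pos 1: 'c' vs 'c' match
pos 2: 'f' vs 'f' match
pos 3: 'f' vs 'f' match
pos 4: 'm' vs 'x' differ -> stop
Longest common prefix: "xcff" (length 4)


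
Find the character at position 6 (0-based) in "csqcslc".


Input string: 'csqcslc'
Operation: get character at index 6
Index mapping: s[0]='c', s[1]='s', s[2]='q', s[3]='c', s[4]='s', s[5]='l', s[6]='c'
Result: 'c'


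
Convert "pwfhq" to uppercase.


Input string: 'pwfhq'
Operation: convert each letter to uppercase
Mapping: 'p'->'P', 'w'->'W', 'f'->'F', 'h'->'H', 'q'->'Q'
Result: PWFHQ


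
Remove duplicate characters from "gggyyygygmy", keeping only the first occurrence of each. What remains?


Input: 'gggyyygygmy'
Operation: keep first occurrence of each character
Scan: s[0]='g' new -> keep; s[1]='g' seen -> skip; s[2]='g' seen -> skip; s[3]='y' new -> keep; s[4]='y' seen -> skip; s[5]='y' seen -> skip; s[6]='g' seen -> skip; s[7]='y' seen -> skip; s[8]='g' seen -> skip; s[9]='m' new -> keep; s[10]='y' seen -> skip
Result: gym


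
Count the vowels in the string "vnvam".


Input string: 'vnvam'
Operation: count vowels (a, e, i, o, u)
Scan: s[0]='v', s[1]='n', s[2]='v', s[3]='a' (vowel), s[4]='m'
Vowels found: 1
Result: 1


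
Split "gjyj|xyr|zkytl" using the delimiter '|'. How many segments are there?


Input string: 'gjyj|xyr|zkytl'
Delimiter: '|'
Split result: 'gjyj', 'xyr', 'zkytl'
Number of parts: 3


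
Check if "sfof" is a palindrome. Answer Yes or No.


Input string: 'sfof'
Reversed: 'fofs'
Compare pairs: s[0]='s' vs s[3]='f' (mismatch), s[1]='f' vs s[2]='o' (mismatch)
Palindrome: No


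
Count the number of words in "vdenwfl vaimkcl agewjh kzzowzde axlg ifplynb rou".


Input string: 'vdenwfl vaimkcl agewjh kzzowzde axlg ifplynb rou'
Operation: split by spaces
Words found: 'vdenwfl', 'vaimkcl', 'agewjh', 'kzzowzde', 'axlg', 'ifplynb', 'rou'
Word count: 7


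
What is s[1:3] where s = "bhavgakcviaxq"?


Input string: 'bhavgakcviaxq'
Operation: slice [1:3]
Extract characters: s[1]='h', s[2]='a'
Result: ha


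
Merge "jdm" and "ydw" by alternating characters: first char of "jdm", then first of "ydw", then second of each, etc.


String 1: 'jdm'
String 2: 'ydw'
Operation: alternate characters
Pairs: 'j'+'y', 'd'+'d', 'm'+'w'
Result: jyddmw


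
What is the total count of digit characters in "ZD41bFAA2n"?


Input string: 'ZD41bFAA2n'
Operation: count digit characters (0-9)
Scan: 'Z', 'D', '4'(digit), '1'(digit), 'b', 'F', 'A', 'A', '2'(digit), 'n'
Digits found: 3
Result: 3


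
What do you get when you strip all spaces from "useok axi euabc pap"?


Input string: 'useok axi euabc pap'
Operation: remove all spaces
Words: 'useok', 'axi', 'euabc', 'pap'
Join without spaces: useokaxieuabcpap


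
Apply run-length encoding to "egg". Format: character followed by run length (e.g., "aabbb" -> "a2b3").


Input: 'egg'
Operation: identify consecutive runs
Runs: 'e' -> e1, 'gg' -> g2
Encoded: e1g2


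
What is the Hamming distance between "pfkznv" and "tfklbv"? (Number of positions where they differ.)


String 1: 'pfkznv'
String 2: 'tfklbv'
Compare each position: pos 0: 'p'!='t', pos 1: 'f'=='f', pos 2: 'k'=='k', pos 3: 'z'!='l', pos 4: 'n'!='b', pos 5: 'v'=='v'
Differing positions: 3
Hamming distance: 3


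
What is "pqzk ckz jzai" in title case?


Input string: 'pqzk ckz jzai'
Operation: capitalize first letter of each word
Word transformations: 'pqzk'->'Pqzk', 'ckz'->'Ckz', 'jzai'->'Jzai'
Result: Pqzk Ckz Jzai


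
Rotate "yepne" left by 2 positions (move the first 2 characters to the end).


Input: 'yepne', shift = 2
Operation: split at index 2 and swap parts
Front part s[0:2] = 'ye'
Back part s[2:] = 'pne'
Rotated = back + front = 'pne' + 'ye'
Result: pneye


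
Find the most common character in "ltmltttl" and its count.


Input: 'ltmltttl'
Operation: tally each character
Counts: 'l':3, 'm':1, 't':4
Maximum: 't' appears 4 times


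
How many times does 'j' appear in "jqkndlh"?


Input string: 'jqkndlh'
Target character: 'j'
Scan each position: s[0]='j'
Matches found at indices: 0
Total: 1


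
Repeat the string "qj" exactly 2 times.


Input string: 'qj'
Operation: repeat 2 times
Concatenation: 'qj' + 'qj'
Result: qjqj


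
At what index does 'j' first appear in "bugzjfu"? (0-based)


Input string: 'bugzjfu'
Target: 'j'
Scanning left to right: s[0]='b', s[1]='u', s[2]='g', s[3]='z', s[4]='j'
First match at index: 4


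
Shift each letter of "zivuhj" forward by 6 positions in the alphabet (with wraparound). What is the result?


Input: 'zivuhj', shift = 6
Operation: for each letter, (position + 6) mod 26
Mapping: 'z'(25+6=31, 31 mod 26=5)->'f', 'i'(8+6=14)->'o', 'v'(21+6=27, 27 mod 26=1)->'b', 'u'(20+6=26, 26 mod 26=0)->'a', 'h'(7+6=13)->'n', 'j'(9+6=15)->'p'
Result: fobanp


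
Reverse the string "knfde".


Input string: 'knfde'
Operation: reverse character order
Original order: 'k' -> 'n' -> 'f' -> 'd' -> 'e'
Reversed order: 'e' -> 'd' -> 'f' -> 'n' -> 'k'
Result: edfnk


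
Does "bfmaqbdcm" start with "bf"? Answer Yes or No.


Input string: 'bfmaqbdcm'
Prefix to check: 'bf'
First 2 characters of input: 'bf'
Match: True
Result: Yes


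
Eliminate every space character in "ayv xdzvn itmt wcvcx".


Input string: 'ayv xdzvn itmt wcvcx'
Operation: remove all spaces
Words: 'ayv', 'xdzvn', 'itmt', 'wcvcx'
Join without spaces: ayvxdzvnitmtwcvcx


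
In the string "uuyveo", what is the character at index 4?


Input string: 'uuyveo'
Operation: get character at index 4
Index mapping: s[0]='u', s[1]='u', s[2]='y', s[3]='v', s[4]='e'
Result: 'e'


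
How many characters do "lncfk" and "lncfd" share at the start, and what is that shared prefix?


String 1: 'lncfk'
String 2: 'lncfd'
Compare position by position:
pos 0: 'l' vs 'l' match
pos 1: 'n' vs 'n' match
pos 2: 'c' vs 'c' match
pos 3: 'f' vs 'f' match
pos 4: 'k' vs 'd' differ -> stop
Longest common prefix: "lncf" (length 4)


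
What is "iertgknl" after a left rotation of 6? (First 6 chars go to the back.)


Input: 'iertgknl', shift = 6
Operation: split at index 6 and swap parts
Front part s[0:6] = 'iertgk'
Back part s[6:] = 'nl'
Rotated = back + front = 'nl' + 'iertgk'
Result: nliertgk


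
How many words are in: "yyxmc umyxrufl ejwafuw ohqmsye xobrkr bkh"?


Input string: 'yyxmc umyxrufl ejwafuw ohqmsye xobrkr bkh'
Operation: split by spaces
Words found: 'yyxmc', 'umyxrufl', 'ejwafuw', 'ohqmsye', 'xobrkr', 'bkh'
Word count: 6


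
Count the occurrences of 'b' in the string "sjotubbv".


Input string: 'sjotubbv'
Target character: 'b'
Scan each position: s[5]='b', s[6]='b'
Matches found at indices: 5, 6
Total: 2


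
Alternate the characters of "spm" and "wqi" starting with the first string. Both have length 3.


String 1: 'spm'
String 2: 'wqi'
Operation: alternate characters
Pairs: 's'+'w', 'p'+'q', 'm'+'i'
Result: swpqmi


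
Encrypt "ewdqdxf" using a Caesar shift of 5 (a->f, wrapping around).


Input: 'ewdqdxf', shift = 5
Operation: for each letter, (position + 5) mod 26
Mapping: 'e'(4+5=9)->'j', 'w'(22+5=27, 27 mod 26=1)->'b', 'd'(3+5=8)->'i', 'q'(16+5=21)->'v', 'd'(3+5=8)->'i', 'x'(23+5=28, 28 mod 26=2)->'c', 'f'(5+5=10)->'k'
Result: jbivick


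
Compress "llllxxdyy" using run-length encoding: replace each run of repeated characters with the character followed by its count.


Input: 'llllxxdyy'
Operation: identify consecutive runs
Runs: 'llll' -> l4, 'xx' -> x2, 'd' -> d1, 'yy' -> y2
Encoded: l4x2d1y2


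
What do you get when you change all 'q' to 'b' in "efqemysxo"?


Input string: 'efqemysxo'
Operation: replace 'q' with 'b'
Positions of 'q': 2
After replacement: efbemysxo


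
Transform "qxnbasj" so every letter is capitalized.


Input string: 'qxnbasj'
Operation: convert each letter to uppercase
Mapping: 'q'->'Q', 'x'->'X', 'n'->'N', 'b'->'B', 'a'->'A', 's'->'S', 'j'->'J'
Result: QXNBASJ


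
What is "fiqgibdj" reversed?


Input string: 'fiqgibdj'
Operation: reverse character order
Original order: 'f' -> 'i' -> 'q' -> 'g' -> 'i' -> 'b' -> 'd' -> 'j'
Reversed order: 'j' -> 'd' -> 'b' -> 'i' -> 'g' -> 'q' -> 'i' -> 'f'
Result: jdbigqif


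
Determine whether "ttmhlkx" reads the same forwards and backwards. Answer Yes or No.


Input string: 'ttmhlkx'
Reversed: 'xklhmtt'
Compare pairs: s[0]='t' vs s[6]='x' (mismatch), s[1]='t' vs s[5]='k' (mismatch), s[2]='m' vs s[4]='l' (mismatch)
Palindrome: No


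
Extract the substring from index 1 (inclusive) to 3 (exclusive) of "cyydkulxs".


Input string: 'cyydkulxs'
Operation: slice [1:3]
Extract characters: s[1]='y', s[2]='y'
Result: yy


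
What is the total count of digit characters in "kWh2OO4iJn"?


Input string: 'kWh2OO4iJn'
Operation: count digit characters (0-9)
Scan: 'k', 'W', 'h', '2'(digit), 'O', 'O', '4'(digit), 'i', 'J', 'n'
Digits found: 2
Result: 2


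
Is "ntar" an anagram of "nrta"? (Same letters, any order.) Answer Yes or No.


String 1: 'nrta' -> sorted: 'anrt'
String 2: 'ntar' -> sorted: 'anrt'
Compare sorted forms: 'anrt' == 'anrt'
Anagram: Yes


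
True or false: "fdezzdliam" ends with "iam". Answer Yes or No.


Input string: 'fdezzdliam'
Suffix to check: 'iam'
Last 3 characters of input: 'iam'
Match: True
Result: Yes


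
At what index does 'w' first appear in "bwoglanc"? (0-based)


Input string: 'bwoglanc'
Target: 'w'
Scanning left to right: s[0]='b', s[1]='w'
First match at index: 1


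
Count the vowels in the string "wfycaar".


Input string: 'wfycaar'
Operation: count vowels (a, e, i, o, u)
Scan: s[0]='w', s[1]='f', s[2]='y', s[3]='c', s[4]='a' (vowel), s[5]='a' (vowel), s[6]='r'
Vowels found: 2
Result: 2


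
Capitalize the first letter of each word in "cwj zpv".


Input string: 'cwj zpv'
Operation: capitalize first letter of each word
Word transformations: 'cwj'->'Cwj', 'zpv'->'Zpv'
Result: Cwj Zpv


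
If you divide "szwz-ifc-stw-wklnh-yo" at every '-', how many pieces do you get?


Input string: 'szwz-ifc-stw-wklnh-yo'
Delimiter: '-'
Split result: 'szwz', 'ifc', 'stw', 'wklnh', 'yo'
Number of parts: 5


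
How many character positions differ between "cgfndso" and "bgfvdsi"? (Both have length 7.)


String 1: 'cgfndso'
String 2: 'bgfvdsi'
Compare each position: pos 0: 'c'!='b', pos 1: 'g'=='g', pos 2: 'f'=='f', pos 3: 'n'!='v', pos 4: 'd'=='d', pos 5: 's'=='s', pos 6: 'o'!='i'
Differing positions: 3
Hamming distance: 3


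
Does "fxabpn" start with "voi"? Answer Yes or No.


Input string: 'fxabpn'
Prefix to check: 'voi'
First 3 characters of input: 'fxa'
Match: False
Result: No


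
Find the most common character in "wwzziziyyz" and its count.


Input: 'wwzziziyyz'
Operation: tally each character
Counts: 'i':2, 'w':2, 'y':2, 'z':4
Maximum: 'z' appears 4 times


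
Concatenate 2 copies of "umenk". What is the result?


Input string: 'umenk'
Operation: repeat 2 times
Concatenation: 'umenk' + 'umenk'
Result: umenkumenk


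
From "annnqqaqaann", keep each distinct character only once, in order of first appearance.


Input: 'annnqqaqaann'
Operation: keep first occurrence of each character
Scan: s[0]='a' new -> keep; s[1]='n' new -> keep; s[2]='n' seen -> skip; s[3]='n' seen -> skip; s[4]='q' new -> keep; s[5]='q' seen -> skip; s[6]='a' seen -> skip; s[7]='q' seen -> skip; s[8]='a' seen -> skip; s[9]='a' seen -> skip; s[10]='n' seen -> skip; s[11]='n' seen -> skip
Result: anq


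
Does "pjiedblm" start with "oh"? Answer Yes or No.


Input string: 'pjiedblm'
Prefix to check: 'oh'
First 2 characters of input: 'pj'
Match: False
Result: No


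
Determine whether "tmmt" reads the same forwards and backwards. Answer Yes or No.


Input string: 'tmmt'
Reversed: 'tmmt'
Compare pairs: s[0]='t' vs s[3]='t' (match), s[1]='m' vs s[2]='m' (match)
Palindrome: Yes


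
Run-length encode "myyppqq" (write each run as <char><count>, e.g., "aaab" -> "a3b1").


Input: 'myyppqq'
Operation: identify consecutive runs
Runs: 'm' -> m1, 'yy' -> y2, 'pp' -> p2, 'qq' -> q2
Encoded: m1y2p2q2


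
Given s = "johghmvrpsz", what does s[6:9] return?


Input string: 'johghmvrpsz'
Operation: slice [6:9]
Extract characters: s[6]='v', s[7]='r', s[8]='p'
Result: vrp


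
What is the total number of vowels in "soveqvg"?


Input string: 'soveqvg'
Operation: count vowels (a, e, i, o, u)
Scan: s[0]='s', s[1]='o' (vowel), s[2]='v', s[3]='e' (vowel), s[4]='q', s[5]='v', s[6]='g'
Vowels found: 2
Result: 2


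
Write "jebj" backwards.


Input string: 'jebj'
Operation: reverse character order
Original order: 'j' -> 'e' -> 'b' -> 'j'
Reversed order: 'j' -> 'b' -> 'e' -> 'j'
Result: jbej


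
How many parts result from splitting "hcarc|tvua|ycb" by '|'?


Input string: 'hcarc|tvua|ycb'
Delimiter: '|'
Split result: 'hcarc', 'tvua', 'ycb'
Number of parts: 3


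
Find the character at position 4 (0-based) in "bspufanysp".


Input string: 'bspufanysp'
Operation: get character at index 4
Index mapping: s[0]='b', s[1]='s', s[2]='p', s[3]='u', s[4]='f'
Result: 'f'


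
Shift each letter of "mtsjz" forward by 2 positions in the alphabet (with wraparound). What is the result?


Input: 'mtsjz', shift = 2
Operation: for each letter, (position + 2) mod 26
Mapping: 'm'(12+2=14)->'o', 't'(19+2=21)->'v', 's'(18+2=20)->'u', 'j'(9+2=11)->'l', 'z'(25+2=27, 27 mod 26=1)->'b'
Result: ovulb


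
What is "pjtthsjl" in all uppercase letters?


Input string: 'pjtthsjl'
Operation: convert each letter to uppercase
Mapping: 'p'->'P', 'j'->'J', 't'->'T', 't'->'T', 'h'->'H', 's'->'S', 'j'->'J', 'l'->'L'
Result: PJTTHSJL


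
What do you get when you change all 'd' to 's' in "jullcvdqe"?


Input string: 'jullcvdqe'
Operation: replace 'd' with 's'
Positions of 'd': 6
After replacement: jullcvsqe


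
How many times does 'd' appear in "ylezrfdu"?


Input string: 'ylezrfdu'
Target character: 'd'
Scan each position: s[6]='d'
Matches found at indices: 6
Total: 1


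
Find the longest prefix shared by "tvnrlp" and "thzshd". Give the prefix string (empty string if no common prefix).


String 1: 'tvnrlp'
String 2: 'thzshd'
Compare position by position:
pos 0: 't' vs 't' match
pos 1: 'v' vs 'h' differ -> stop
Longest common prefix: "t" (length 1)


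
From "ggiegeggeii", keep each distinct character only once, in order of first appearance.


Input: 'ggiegeggeii'
Operation: keep first occurrence of each character
Scan: s[0]='g' new -> keep; s[1]='g' seen -> skip; s[2]='i' new -> keep; s[3]='e' new -> keep; s[4]='g' seen -> skip; s[5]='e' seen -> skip; s[6]='g' seen -> skip; s[7]='g' seen -> skip; s[8]='e' seen -> skip; s[9]='i' seen -> skip; s[10]='i' seen -> skip
Result: gie


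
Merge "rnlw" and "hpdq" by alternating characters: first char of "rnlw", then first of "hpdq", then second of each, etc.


String 1: 'rnlw'
String 2: 'hpdq'
Operation: alternate characters
Pairs: 'r'+'h', 'n'+'p', 'l'+'d', 'w'+'q'
Result: rhnpldwq


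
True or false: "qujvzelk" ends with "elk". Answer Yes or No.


Input string: 'qujvzelk'
Suffix to check: 'elk'
Last 3 characters of input: 'elk'
Match: True
Result: Yes


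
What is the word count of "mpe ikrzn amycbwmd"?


Input string: 'mpe ikrzn amycbwmd'
Operation: split by spaces
Words found: 'mpe', 'ikrzn', 'amycbwmd'
Word count: 3


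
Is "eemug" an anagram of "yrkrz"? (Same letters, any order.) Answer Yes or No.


String 1: 'yrkrz' -> sorted: 'krryz'
String 2: 'eemug' -> sorted: 'eegmu'
Compare sorted forms: 'krryz' != 'eegmu'
Anagram: No


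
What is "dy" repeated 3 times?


Input string: 'dy'
Operation: repeat 3 times
Concatenation: 'dy' + 'dy' + 'dy'
Result: dydydy


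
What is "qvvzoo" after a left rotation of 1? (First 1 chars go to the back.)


Input: 'qvvzoo', shift = 1
Operation: split at index 1 and swap parts
Front part s[0:1] = 'q'
Back part s[1:] = 'vvzoo'
Rotated = back + front = 'vvzoo' + 'q'
Result: vvzooq


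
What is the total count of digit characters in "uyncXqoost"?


Input string: 'uyncXqoost'
Operation: count digit characters (0-9)
Scan: 'u', 'y', 'n', 'c', 'X', 'q', 'o', 'o', 's', 't'
Digits found: 0
Result: 0


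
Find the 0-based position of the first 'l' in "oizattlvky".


Input string: 'oizattlvky'
Target: 'l'
Scanning left to right: s[0]='o', s[1]='i', s[2]='z', s[3]='a', s[4]='t', s[5]='t', s[6]='l'
First match at index: 6


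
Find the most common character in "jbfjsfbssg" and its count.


Input: 'jbfjsfbssg'
Operation: tally each character
Counts: 'b':2, 'f':2, 'g':1, 'j':2, 's':3
Maximum: 's' appears 3 times


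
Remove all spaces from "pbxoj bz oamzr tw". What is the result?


Input string: 'pbxoj bz oamzr tw'
Operation: remove all spaces
Words: 'pbxoj', 'bz', 'oamzr', 'tw'
Join without spaces: pbxojbzoamzrtw


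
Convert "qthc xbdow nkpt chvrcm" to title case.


Input string: 'qthc xbdow nkpt chvrcm'
Operation: capitalize first letter of each word
Word transformations: 'qthc'->'Qthc', 'xbdow'->'Xbdow', 'nkpt'->'Nkpt', 'chvrcm'->'Chvrcm'
Result: Qthc Xbdow Nkpt Chvrcm


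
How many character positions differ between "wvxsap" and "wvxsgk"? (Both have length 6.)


String 1: 'wvxsap'
String 2: 'wvxsgk'
Compare each position: pos 0: 'w'=='w', pos 1: 'v'=='v', pos 2: 'x'=='x', pos 3: 's'=='s', pos 4: 'a'!='g', pos 5: 'p'!='k'
Differing positions: 2
Hamming distance: 2


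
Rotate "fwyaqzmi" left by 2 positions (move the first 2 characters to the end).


Input: 'fwyaqzmi', shift = 2
Operation: split at index 2 and swap parts
Front part s[0:2] = 'fw'
Back part s[2:] = 'yaqzmi'
Rotated = back + front = 'yaqzmi' + 'fw'
Result: yaqzmifw


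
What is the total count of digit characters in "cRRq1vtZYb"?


Input string: 'cRRq1vtZYb'
Operation: count digit characters (0-9)
Scan: 'c', 'R', 'R', 'q', '1'(digit), 'v', 't', 'Z', 'Y', 'b'
Digits found: 1
Result: 1


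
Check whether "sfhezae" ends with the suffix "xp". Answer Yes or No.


Input string: 'sfhezae'
Suffix to check: 'xp'
Last 2 characters of input: 'ae'
Match: False
Result: No
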